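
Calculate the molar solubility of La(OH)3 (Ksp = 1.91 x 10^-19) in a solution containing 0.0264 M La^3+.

La(OH)3(s) ⇌ La^3+(aq) + 3 OH^-(aq)
Ksp = [La^3+][OH^-]^3
Let s = moles of La(OH)3 that dissolve per litre. [La^3+] = 0.0264 + s ≈ 0.0264, [OH^-] = 3s (Ksp is small, so little additional dissolves).
Ksp ≈ 0.0264 × (3s)^3
s = 6.45 × 10^-7 M
Check: s = 6.4 × 10^-7 ≪ 0.0264, so the approximation is valid.

s ≈ 6.45e-7 M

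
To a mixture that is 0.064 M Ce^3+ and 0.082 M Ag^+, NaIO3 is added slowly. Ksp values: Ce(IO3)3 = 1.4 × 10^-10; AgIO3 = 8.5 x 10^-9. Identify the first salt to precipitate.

Each salt begins to precipitate when Q = Ksp, i.e. when [IO3^-] reaches its threshold.
For Ce(IO3)3: 1.4 × 10^-10 = 0.064 × [IO3^-]^3  ⇒  [IO3^-] = 1.3 × 10^-3 M.
For AgIO3: 8.5 x 10^-9 = 0.082 × [IO3^-]  ⇒  [IO3^-] = 1.0 x 10^-7 M.
The salt with the lower threshold [IO3^-] precipitates first: AgIO3.

AgIO3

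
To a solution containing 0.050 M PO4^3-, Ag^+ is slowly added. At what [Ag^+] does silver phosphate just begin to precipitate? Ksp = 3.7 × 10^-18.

Ag3PO4(s) ⇌ 3 Ag^+ + PO4^3-
Ksp = [Ag^+]^3[PO4^3-]
Precipitation begins when Q = Ksp. With [PO4^3-] = 0.050 M:
3.7 × 10^-18 = (0.050) × [Ag^+]^3
[Ag^+] = (3.7 × 10^-18 / 5.0 x 10^-2)^(1/3) = 4.2 × 10^-6 M

[Ag^+] = 4.2 x 10^-6 M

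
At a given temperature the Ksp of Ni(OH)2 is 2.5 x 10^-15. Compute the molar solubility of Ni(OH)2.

s ≈ 8.5e-6 M

Ni(OH)2(s) ⇌ Ni^2+ + 2 OH^-
Ksp = [Ni^2+][OH^-]^2
For each mole of Ni(OH)2 that dissolves: [Ni^2+] = s, [OH^-] = 2s.
Ksp = s(2s)^2 = 4s^3
Solving, s = (2.5 x 10^-15/4)^(1/3) = 8.5 x 10^-6 M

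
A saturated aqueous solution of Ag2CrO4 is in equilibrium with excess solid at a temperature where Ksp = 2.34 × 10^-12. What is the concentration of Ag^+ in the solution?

[Ag^+] = 1.67 x 10^-4 M

Ag2CrO4(s) ⇌ 2 Ag^+(aq) + CrO4^2-(aq)
Ksp = [Ag^+]^2[CrO4^2-]
For each mole of Ag2CrO4 that dissolves: [Ag^+] = 2s, [CrO4^2-] = s.
So Ksp = (2s)^2 × s = 4s^3
s^3 = 2.34 × 10^-12 / 4, so s = 8.363 x 10^-5 M
[Ag^+] = 2s = 1.67 × 10^-4 M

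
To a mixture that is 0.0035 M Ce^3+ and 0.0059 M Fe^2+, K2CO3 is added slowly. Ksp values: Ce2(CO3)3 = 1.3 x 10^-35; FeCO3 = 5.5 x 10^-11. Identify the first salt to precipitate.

Precipitation of each salt starts when its ion product equals its Ksp.
For Ce2(CO3)3: 1.3 x 10^-35 = (0.0035)^2 × [CO3^2-]^3  ⇒  [CO3^2-] = 1.0 x 10^-10 M.
For FeCO3: 5.5 x 10^-11 = 0.0059 × [CO3^2-]  ⇒  [CO3^2-] = 9.3 × 10^-9 M.
The salt with the lower threshold [CO3^2-] precipitates first: Ce2(CO3)3.

Ce2(CO3)3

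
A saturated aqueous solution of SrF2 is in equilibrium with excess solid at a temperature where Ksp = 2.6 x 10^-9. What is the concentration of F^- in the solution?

SrF2(s) ⇌ Sr^2+(aq) + 2 F^-(aq)
Ksp = [Sr^2+][F^-]^2
Let s = molar solubility. Then [Sr^2+] = s and [F^-] = 2s.
Ksp = s(2s)^2 = 4s^3
Solving, s = (2.6 x 10^-9/4)^(1/3) = 8.66 × 10^-4 M
[F^-] = 2s = 1.7 × 10^-3 M

[F^-] = 1.7 × 10^-3 M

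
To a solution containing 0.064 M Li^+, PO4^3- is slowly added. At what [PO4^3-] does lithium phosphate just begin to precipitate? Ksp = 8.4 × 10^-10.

Li3PO4(s) <=> 3 Li^+(aq) + PO4^3-(aq)
Ksp = [Li^+]^3[PO4^3-]
Precipitation begins when Q = Ksp. With [Li^+] = 0.064 M:
8.4 × 10^-10 = (0.064)^3 × [PO4^3-]
[PO4^3-] = (8.4 × 10^-10 / 2.62 × 10^-4) = 3.2 x 10^-6 M

3.2e-6 M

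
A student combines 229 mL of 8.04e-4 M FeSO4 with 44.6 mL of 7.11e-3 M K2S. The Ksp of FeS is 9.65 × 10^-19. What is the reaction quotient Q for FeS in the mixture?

7.80e-7

Total volume = 229 + 44.6 = 273.6 mL.
[Fe^2+] = 8.04 × 10^-4 × (229/273.6) = 6.729 × 10^-4 M
[S^2-] = 7.11 x 10^-3 × (44.6/273.6) = 1.159 × 10^-3 M
FeS(s) ⇌ Fe^2+(aq) + S^2-(aq), so Q = [Fe^2+][S^2-]
Q = (6.729 × 10^-4)(1.159 x 10^-3) = 7.80 × 10^-7
Q > Ksp, so FeS will precipitate.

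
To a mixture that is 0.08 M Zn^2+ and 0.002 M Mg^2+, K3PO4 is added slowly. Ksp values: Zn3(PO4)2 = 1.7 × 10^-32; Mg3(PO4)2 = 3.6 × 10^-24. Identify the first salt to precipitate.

Precipitation of each salt starts when its ion product equals its Ksp.
For Zn3(PO4)2: 1.7 × 10^-32 = (0.08)^3 × [PO4^3-]^2  ⇒  [PO4^3-] = 5.8 x 10^-15 M.
For Mg3(PO4)2: 3.6 × 10^-24 = (0.002)^3 × [PO4^3-]^2  ⇒  [PO4^3-] = 2.1 × 10^-8 M.
The salt with the lower threshold [PO4^3-] precipitates first: Zn3(PO4)2.

Zn3(PO4)2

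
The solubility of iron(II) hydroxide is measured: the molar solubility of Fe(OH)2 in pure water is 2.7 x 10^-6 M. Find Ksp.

Fe(OH)2(s) ⇌ Fe^2+(aq) + 2 OH^-(aq)
For each mole of Fe(OH)2 that dissolves: [Fe^2+] = s, [OH^-] = 2s.
Ksp = [Fe^2+][OH^-]^2
Substituting: Ksp = s(2s)^2 = 4s^3
With s = 2.7 x 10^-6: Ksp = 7.9 x 10^-17

Ksp = 7.9 x 10^-17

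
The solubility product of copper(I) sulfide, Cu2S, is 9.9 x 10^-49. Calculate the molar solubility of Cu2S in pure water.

s ≈ 6.3e-17 M

Cu2S(s) ⇌ 2 Cu^+ + S^2-
Ksp = [Cu^+]^2[S^2-]
If s mol/L of Cu2S dissolves, [Cu^+] = 2s and [S^2-] = s.
Substituting: Ksp = (2s)^2s = 4s^3
Solving, s = (9.9 x 10^-49/4)^(1/3) = 6.3 × 10^-17 M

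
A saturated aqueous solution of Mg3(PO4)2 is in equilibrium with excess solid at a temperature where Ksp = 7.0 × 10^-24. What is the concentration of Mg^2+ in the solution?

[Mg^2+] = 2.8e-5 M

Mg3(PO4)2(s) ⇌ 3 Mg^2+(aq) + 2 PO4^3-(aq)
Ksp = [Mg^2+]^3[PO4^3-]^2
For each mole of Mg3(PO4)2 that dissolves: [Mg^2+] = 3s, [PO4^3-] = 2s.
So Ksp = (3s)^3 × (2s)^2 = 108s^5
s = (7.0 × 10^-24 / 108)^(1/5) = 9.17 x 10^-6 M
[Mg^2+] = 3s = 2.8 × 10^-5 M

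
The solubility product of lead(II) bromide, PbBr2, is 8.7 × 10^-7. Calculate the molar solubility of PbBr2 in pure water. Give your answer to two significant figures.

PbBr2(s) <=> Pb^2+ + 2 Br^-
Ksp = [Pb^2+][Br^-]^2
With molar solubility s: [Pb^2+] = s, [Br^-] = 2s.
Ksp = s(2s)^2 = 4s^3
s^3 = 8.7 × 10^-7 / 4, so s = 6.0 x 10^-3 M

s = 6.0 x 10^-3 M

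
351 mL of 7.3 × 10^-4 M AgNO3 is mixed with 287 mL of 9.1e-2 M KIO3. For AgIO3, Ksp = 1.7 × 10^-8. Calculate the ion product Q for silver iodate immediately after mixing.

Total volume = 351 + 287 = 638 mL.
[Ag^+] = 7.3 x 10^-4 × (351/638) = 4.02 x 10^-4 M
[IO3^-] = 9.1 × 10^-2 × (287/638) = 4.09 x 10^-2 M
AgIO3(s) ⇌ Ag^+(aq) + IO3^-(aq), so Q = [Ag^+][IO3^-]
Q = (4.02 × 10^-4)(4.09 x 10^-2) = 1.6 × 10^-5
Q > Ksp, so AgIO3 will precipitate.

Q = 1.6e-5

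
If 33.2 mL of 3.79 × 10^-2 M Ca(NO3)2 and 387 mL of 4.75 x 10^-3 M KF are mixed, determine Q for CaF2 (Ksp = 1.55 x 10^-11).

Total volume = 33.2 + 387 = 420.2 mL.
[Ca^2+] = 3.79 x 10^-2 × (33.2/420.2) = 2.994 × 10^-3 M
[F^-] = 4.75 × 10^-3 × (387/420.2) = 4.375 x 10^-3 M
CaF2(s) ⇌ Ca^2+ + 2 F^-, so Q = [Ca^2+][F^-]^2
Q = (2.994 x 10^-3)(4.375 × 10^-3)^2 = 5.73 × 10^-8
Q > Ksp, so CaF2 will precipitate.

Q = 5.73 × 10^-8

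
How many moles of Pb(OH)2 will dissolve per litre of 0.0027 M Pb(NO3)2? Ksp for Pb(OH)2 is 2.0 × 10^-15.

Pb(OH)2(s) <=> Pb^2+(aq) + 2 OH^-(aq)
Ksp = [Pb^2+][OH^-]^2
If s mol/L dissolves here, [Pb^2+] = 0.0027 + s ≈ 0.0027, [OH^-] = 2s (since Pb^2+ from Pb(NO3)2 dominates).
Ksp ≈ 0.0027 × (2s)^2
s = 4.3 x 10^-7 M
Check: s = 4.3 x 10^-7 ≪ 0.0027, so the approximation is valid.

s = 4.3 × 10^-7 M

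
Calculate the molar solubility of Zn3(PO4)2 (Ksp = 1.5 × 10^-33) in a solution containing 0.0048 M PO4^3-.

Zn3(PO4)2(s) <=> 3 Zn^2+ + 2 PO4^3-
Ksp = [Zn^2+]^3[PO4^3-]^2
Let s be the molar solubility in this solution. [Zn^2+] = 3s, [PO4^3-] = 0.0048 + 2s ≈ 0.0048 (common-ion effect: PO4^3- is already 0.0048 M).
Ksp ≈ (3s)^3 × (0.0048)^2
s = 1.3 x 10^-10 M
Check: 2s = 2.7 x 10^-10 ≪ 0.0048, so the approximation is valid.

s = 1.3 x 10^-10 M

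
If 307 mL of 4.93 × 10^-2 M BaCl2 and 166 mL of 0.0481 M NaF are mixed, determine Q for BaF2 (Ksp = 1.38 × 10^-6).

Q = 9.12 × 10^-6

Total volume = 307 + 166 = 473 mL.
[Ba^2+] = 4.93 x 10^-2 × (307/473) = 3.200 × 10^-2 M
[F^-] = 4.81 × 10^-2 × (166/473) = 1.688 x 10^-2 M
BaF2(s) <=> Ba^2+ + 2 F^-, so Q = [Ba^2+][F^-]^2
Q = (3.200 × 10^-2)(1.688 × 10^-2)^2 = 9.12 × 10^-6
Q > Ksp, so BaF2 will precipitate.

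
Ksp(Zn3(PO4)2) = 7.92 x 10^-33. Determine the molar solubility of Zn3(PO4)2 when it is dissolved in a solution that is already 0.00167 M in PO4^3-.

s ≈ 4.72 × 10^-10 M

Zn3(PO4)2(s) <=> 3 Zn^2+(aq) + 2 PO4^3-(aq)
Ksp = [Zn^2+]^3[PO4^3-]^2
Let s be the molar solubility in this solution. [Zn^2+] = 3s, [PO4^3-] = 0.00167 + 2s ≈ 0.00167 (common-ion effect: PO4^3- is already 0.00167 M).
Ksp ≈ (3s)^3 × (0.00167)^2
s = 4.72 × 10^-10 M
Check: 2s = 9.4 × 10^-10 ≪ 0.00167, so the approximation is valid.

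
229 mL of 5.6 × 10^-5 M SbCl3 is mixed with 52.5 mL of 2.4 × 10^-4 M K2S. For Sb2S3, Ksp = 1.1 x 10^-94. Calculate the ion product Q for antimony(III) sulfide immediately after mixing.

Total volume = 229 + 52.5 = 281.5 mL.
[Sb^3+] = 5.6 × 10^-5 × (229/281.5) = 4.56 × 10^-5 M
[S^2-] = 2.4 × 10^-4 × (52.5/281.5) = 4.48 × 10^-5 M
Sb2S3(s) ⇌ 2 Sb^3+(aq) + 3 S^2-(aq), so Q = [Sb^3+]^2[S^2-]^3
Q = (4.56 x 10^-5)^2(4.48 x 10^-5)^3 = 1.9 x 10^-22
Q > Ksp, so Sb2S3 will precipitate.

Q ≈ 1.9e-22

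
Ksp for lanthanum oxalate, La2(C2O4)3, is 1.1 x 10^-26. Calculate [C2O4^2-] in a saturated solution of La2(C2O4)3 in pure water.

[C2O4^2-] ≈ 7.6e-6 M

La2(C2O4)3(s) <=> 2 La^3+(aq) + 3 C2O4^2-(aq)
Ksp = [La^3+]^2[C2O4^2-]^3
If s mol/L of La2(C2O4)3 dissolves, [La^3+] = 2s and [C2O4^2-] = 3s.
So Ksp = (2s)^2 × (3s)^3 = 108s^5
s^5 = 1.1 x 10^-26 / 108, so s = 2.52 x 10^-6 M
[C2O4^2-] = 3s = 7.6 x 10^-6 M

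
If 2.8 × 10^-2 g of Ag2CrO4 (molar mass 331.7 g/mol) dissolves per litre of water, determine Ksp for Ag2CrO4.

Ksp = 2.4 × 10^-12

Molar solubility s = (2.8 × 10^-2 g/L) / (331.7 g/mol) = 8.44 x 10^-5 M.
Ag2CrO4(s) <=> 2 Ag^+(aq) + CrO4^2-(aq)
Let s = molar solubility. Then [Ag^+] = 2s and [CrO4^2-] = s.
Ksp = [Ag^+]^2[CrO4^2-]
So Ksp = (2s)^2 × s = 4s^3
Ksp = 4 × (8.44 x 10^-5)^3 = 2.4 x 10^-12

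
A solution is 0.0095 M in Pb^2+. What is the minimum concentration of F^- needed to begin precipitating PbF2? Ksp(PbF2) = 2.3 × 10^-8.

PbF2(s) ⇌ Pb^2+ + 2 F^-
Ksp = [Pb^2+][F^-]^2
Precipitation begins when Q = Ksp. With [Pb^2+] = 0.0095 M:
2.3 × 10^-8 = (0.0095) × [F^-]^2
[F^-] = (2.3 × 10^-8 / 9.5 × 10^-3)^(1/2) = 1.6 × 10^-3 M

[F^-] = 1.6 × 10^-3 M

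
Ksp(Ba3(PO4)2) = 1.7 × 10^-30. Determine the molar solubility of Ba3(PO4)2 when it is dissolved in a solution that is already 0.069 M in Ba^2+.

Ba3(PO4)2(s) ⇌ 3 Ba^2+(aq) + 2 PO4^3-(aq)
Ksp = [Ba^2+]^3[PO4^3-]^2
Let s be the molar solubility in this solution. [Ba^2+] = 0.069 + 3s ≈ 0.069, [PO4^3-] = 2s (common-ion effect: Ba^2+ is already 0.069 M).
Ksp ≈ (0.069)^3 × (2s)^2
s = 3.6 x 10^-14 M
Check: 3s = 1.1 × 10^-13 ≪ 0.069, so the approximation is valid.

s ≈ 3.6 x 10^-14 M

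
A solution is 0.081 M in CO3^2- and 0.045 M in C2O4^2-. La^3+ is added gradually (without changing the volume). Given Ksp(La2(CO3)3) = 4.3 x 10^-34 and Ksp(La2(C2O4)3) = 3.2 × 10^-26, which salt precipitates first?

La2(CO3)3

Precipitation of each salt starts when its ion product equals its Ksp.
For La2(CO3)3: 4.3 x 10^-34 = (0.081)^3 × [La^3+]^2  ⇒  [La^3+] = 9.0 x 10^-16 M.
For La2(C2O4)3: 3.2 × 10^-26 = (0.045)^3 × [La^3+]^2  ⇒  [La^3+] = 1.9 x 10^-11 M.
The salt with the lower threshold [La^3+] precipitates first: La2(CO3)3.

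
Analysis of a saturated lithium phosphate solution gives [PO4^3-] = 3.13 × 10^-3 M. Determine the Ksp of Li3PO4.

Li3PO4(s) <=> 3 Li^+ + PO4^3-
Stoichiometry gives [Li^+] = (3/1)[PO4^3-] = 9.390 × 10^-3 M.
Ksp = [Li^+]^3[PO4^3-]
Ksp = (9.390 x 10^-3)^3 × 3.13 × 10^-3 = 2.59 × 10^-9

2.59e-9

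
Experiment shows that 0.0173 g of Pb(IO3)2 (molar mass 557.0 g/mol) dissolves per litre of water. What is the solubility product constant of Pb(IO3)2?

Molar solubility s = (1.73 × 10^-2 g/L) / (557.0 g/mol) = 3.106 × 10^-5 M.
Pb(IO3)2(s) ⇌ Pb^2+ + 2 IO3^-
With molar solubility s: [Pb^2+] = s, [IO3^-] = 2s.
Ksp = [Pb^2+][IO3^-]^2
Substituting: Ksp = s(2s)^2 = 4s^3
Ksp = 4 × (3.106 × 10^-5)^3 = 1.20 x 10^-13

Ksp = 1.20e-13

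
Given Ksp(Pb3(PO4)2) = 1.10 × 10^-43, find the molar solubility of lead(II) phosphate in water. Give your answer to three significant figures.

Pb3(PO4)2(s) ⇌ 3 Pb^2+(aq) + 2 PO4^3-(aq)
Ksp = [Pb^2+]^3[PO4^3-]^2
For each mole of Pb3(PO4)2 that dissolves: [Pb^2+] = 3s, [PO4^3-] = 2s.
Substituting: Ksp = (3s)^3(2s)^2 = 108s^5
s^5 = 1.10 × 10^-43 / 108, so s = 1.00 × 10^-9 M

s = 1.00e-9 M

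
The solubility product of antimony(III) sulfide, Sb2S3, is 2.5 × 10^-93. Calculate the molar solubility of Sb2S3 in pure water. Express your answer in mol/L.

Sb2S3(s) ⇌ 2 Sb^3+(aq) + 3 S^2-(aq)
Ksp = [Sb^3+]^2[S^2-]^3
With molar solubility s: [Sb^3+] = 2s, [S^2-] = 3s.
So Ksp = (2s)^2 × (3s)^3 = 108s^5
Solving, s = (2.5 × 10^-93/108)^(1/5) = 1.2 x 10^-19 M

s ≈ 1.2e-19 M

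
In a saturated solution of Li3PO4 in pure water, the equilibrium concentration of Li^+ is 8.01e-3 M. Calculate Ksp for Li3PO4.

Ksp = 1.37 x 10^-9

Li3PO4(s) ⇌ 3 Li^+ + PO4^3-
Stoichiometry gives [PO4^3-] = (1/3)[Li^+] = 2.670 x 10^-3 M.
Ksp = [Li^+]^3[PO4^3-]
Ksp = (8.01 x 10^-3)^3 × 2.670 × 10^-3 = 1.37 × 10^-9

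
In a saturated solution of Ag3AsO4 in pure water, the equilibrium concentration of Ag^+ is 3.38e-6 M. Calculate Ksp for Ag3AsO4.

Ksp = 4.35 x 10^-23

Ag3AsO4(s) ⇌ 3 Ag^+(aq) + AsO4^3-(aq)
Stoichiometry gives [AsO4^3-] = (1/3)[Ag^+] = 1.127 x 10^-6 M.
Ksp = [Ag^+]^3[AsO4^3-]
Ksp = (3.38 × 10^-6)^3 × 1.127 x 10^-6 = 4.35 x 10^-23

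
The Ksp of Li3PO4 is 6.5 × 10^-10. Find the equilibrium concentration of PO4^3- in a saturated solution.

2.2e-3 M

Li3PO4(s) ⇌ 3 Li^+ + PO4^3-
Ksp = [Li^+]^3[PO4^3-]
With molar solubility s: [Li^+] = 3s, [PO4^3-] = s.
So Ksp = (3s)^3 × s = 27s^4
Solving, s = (6.5 × 10^-10/27)^(1/4) = 2.22 × 10^-3 M
[PO4^3-] = s = 2.2 × 10^-3 M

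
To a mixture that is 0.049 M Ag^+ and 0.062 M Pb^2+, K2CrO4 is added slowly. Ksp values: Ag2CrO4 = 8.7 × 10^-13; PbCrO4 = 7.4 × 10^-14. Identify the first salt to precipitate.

Each salt begins to precipitate when Q = Ksp, i.e. when [CrO4^2-] reaches its threshold.
For Ag2CrO4: 8.7 × 10^-13 = (0.049)^2 × [CrO4^2-]  ⇒  [CrO4^2-] = 3.6 × 10^-10 M.
For PbCrO4: 7.4 × 10^-14 = 0.062 × [CrO4^2-]  ⇒  [CrO4^2-] = 1.2 x 10^-12 M.
The salt with the lower threshold [CrO4^2-] precipitates first: PbCrO4.

PbCrO4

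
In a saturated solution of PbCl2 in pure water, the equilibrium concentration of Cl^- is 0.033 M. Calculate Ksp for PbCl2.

PbCl2(s) ⇌ Pb^2+ + 2 Cl^-
Stoichiometry gives [Pb^2+] = (1/2)[Cl^-] = 1.65 × 10^-2 M.
Ksp = [Pb^2+][Cl^-]^2
Ksp = 1.65 x 10^-2 × (3.3 × 10^-2)^2 = 1.8 x 10^-5

Ksp = 1.8 × 10^-5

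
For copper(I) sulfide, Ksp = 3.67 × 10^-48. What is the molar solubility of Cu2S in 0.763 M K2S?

1.10 × 10^-24 M

Cu2S(s) ⇌ 2 Cu^+(aq) + S^2-(aq)
Ksp = [Cu^+]^2[S^2-]
Let s = moles of Cu2S that dissolve per litre. [Cu^+] = 2s, [S^2-] = 0.763 + s ≈ 0.763 (Ksp is small, so little additional dissolves).
Ksp ≈ (2s)^2 × 0.763
s = 1.10 x 10^-24 M
Check: s = 1.1 × 10^-24 ≪ 0.763, so the approximation is valid.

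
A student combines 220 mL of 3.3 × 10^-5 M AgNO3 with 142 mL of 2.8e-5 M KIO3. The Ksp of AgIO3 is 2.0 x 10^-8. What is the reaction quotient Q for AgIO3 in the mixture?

Total volume = 220 + 142 = 362 mL.
[Ag^+] = 3.3 x 10^-5 × (220/362) = 2.01 x 10^-5 M
[IO3^-] = 2.8 x 10^-5 × (142/362) = 1.10 × 10^-5 M
AgIO3(s) ⇌ Ag^+(aq) + IO3^-(aq), so Q = [Ag^+][IO3^-]
Q = (2.01 × 10^-5)(1.10 × 10^-5) = 2.2 x 10^-10
Q < Ksp, so no precipitate of AgIO3 forms.

Q = 2.2 × 10^-10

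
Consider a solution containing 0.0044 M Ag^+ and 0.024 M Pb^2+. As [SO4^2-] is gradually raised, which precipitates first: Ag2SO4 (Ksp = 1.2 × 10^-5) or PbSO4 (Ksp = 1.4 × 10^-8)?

PbSO4

Each salt begins to precipitate when Q = Ksp, i.e. when [SO4^2-] reaches its threshold.
For Ag2SO4: 1.2 × 10^-5 = (0.0044)^2 × [SO4^2-]  ⇒  [SO4^2-] = 6.2 x 10^-1 M.
For PbSO4: 1.4 × 10^-8 = 0.024 × [SO4^2-]  ⇒  [SO4^2-] = 5.8 × 10^-7 M.
The salt with the lower threshold [SO4^2-] precipitates first: PbSO4.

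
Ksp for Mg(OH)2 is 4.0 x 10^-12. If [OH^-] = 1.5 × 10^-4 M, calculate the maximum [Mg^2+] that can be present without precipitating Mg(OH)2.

Mg(OH)2(s) <=> Mg^2+ + 2 OH^-
Ksp = [Mg^2+][OH^-]^2
Precipitation begins when Q = Ksp. With [OH^-] = 1.5 × 10^-4 M:
4.0 x 10^-12 = (1.5 × 10^-4)^2 × [Mg^2+]
[Mg^2+] = (4.0 x 10^-12 / 2.25 x 10^-8) = 1.8 × 10^-4 M

1.8e-4 M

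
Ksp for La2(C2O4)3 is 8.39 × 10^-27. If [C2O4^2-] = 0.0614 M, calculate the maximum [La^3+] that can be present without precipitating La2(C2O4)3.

[La^3+] ≈ 6.02 × 10^-12 M

La2(C2O4)3(s) ⇌ 2 La^3+ + 3 C2O4^2-
Ksp = [La^3+]^2[C2O4^2-]^3
Precipitation begins when Q = Ksp. With [C2O4^2-] = 0.0614 M:
8.39 × 10^-27 = (0.0614)^3 × [La^3+]^2
[La^3+] = (8.39 × 10^-27 / 2.315 x 10^-4)^(1/2) = 6.02 × 10^-12 M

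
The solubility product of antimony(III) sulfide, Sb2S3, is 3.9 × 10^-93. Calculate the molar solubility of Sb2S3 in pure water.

s ≈ 1.3 × 10^-19 M

Sb2S3(s) <=> 2 Sb^3+ + 3 S^2-
Ksp = [Sb^3+]^2[S^2-]^3
Let s = molar solubility. Then [Sb^3+] = 2s and [S^2-] = 3s.
Substituting: Ksp = (2s)^2(3s)^3 = 108s^5
s = (3.9 × 10^-93 / 108)^(1/5) = 1.3 x 10^-19 M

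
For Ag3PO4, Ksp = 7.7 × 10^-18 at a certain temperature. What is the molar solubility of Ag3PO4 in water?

Ag3PO4(s) <=> 3 Ag^+(aq) + PO4^3-(aq)
Ksp = [Ag^+]^3[PO4^3-]
If s mol/L of Ag3PO4 dissolves, [Ag^+] = 3s and [PO4^3-] = s.
So Ksp = (3s)^3 × s = 27s^4
Solving, s = (7.7 × 10^-18/27)^(1/4) = 2.3 × 10^-5 M

s ≈ 2.3e-5 M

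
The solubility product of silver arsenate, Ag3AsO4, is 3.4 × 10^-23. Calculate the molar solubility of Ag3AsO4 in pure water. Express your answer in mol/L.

Ag3AsO4(s) ⇌ 3 Ag^+(aq) + AsO4^3-(aq)
Ksp = [Ag^+]^3[AsO4^3-]
Let s = molar solubility. Then [Ag^+] = 3s and [AsO4^3-] = s.
Substituting: Ksp = (3s)^3s = 27s^4
s = (3.4 × 10^-23 / 27)^(1/4) = 1.1 × 10^-6 M

1.1e-6 M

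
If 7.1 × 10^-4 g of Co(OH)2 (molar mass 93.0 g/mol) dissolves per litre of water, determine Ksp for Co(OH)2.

Ksp ≈ 1.8e-15

Molar solubility s = (7.1 x 10^-4 g/L) / (93.0 g/mol) = 7.63 x 10^-6 M.
Co(OH)2(s) ⇌ Co^2+ + 2 OH^-
With molar solubility s: [Co^2+] = s, [OH^-] = 2s.
Ksp = [Co^2+][OH^-]^2
Ksp = s(2s)^2 = 4s^3
Ksp = 4 × (7.63 × 10^-6)^3 = 1.8 × 10^-15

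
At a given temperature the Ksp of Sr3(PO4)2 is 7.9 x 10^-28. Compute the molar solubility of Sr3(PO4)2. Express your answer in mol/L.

Sr3(PO4)2(s) <=> 3 Sr^2+(aq) + 2 PO4^3-(aq)
Ksp = [Sr^2+]^3[PO4^3-]^2
For each mole of Sr3(PO4)2 that dissolves: [Sr^2+] = 3s, [PO4^3-] = 2s.
So Ksp = (3s)^3 × (2s)^2 = 108s^5
s = (7.9 x 10^-28 / 108)^(1/5) = 1.5 × 10^-6 M

s = 1.5 x 10^-6 M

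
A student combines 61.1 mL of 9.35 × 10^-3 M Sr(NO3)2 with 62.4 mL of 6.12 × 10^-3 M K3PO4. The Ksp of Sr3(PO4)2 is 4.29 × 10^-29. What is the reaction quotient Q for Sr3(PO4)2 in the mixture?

Total volume = 61.1 + 62.4 = 123.5 mL.
[Sr^2+] = 9.35 × 10^-3 × (61.1/123.5) = 4.626 x 10^-3 M
[PO4^3-] = 6.12 × 10^-3 × (62.4/123.5) = 3.092 x 10^-3 M
Sr3(PO4)2(s) <=> 3 Sr^2+ + 2 PO4^3-, so Q = [Sr^2+]^3[PO4^3-]^2
Q = (4.626 × 10^-3)^3(3.092 x 10^-3)^2 = 9.46 x 10^-13
Q > Ksp, so Sr3(PO4)2 will precipitate.

9.46 × 10^-13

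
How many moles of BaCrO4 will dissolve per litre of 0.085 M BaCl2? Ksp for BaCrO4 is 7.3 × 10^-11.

8.6e-10 M

BaCrO4(s) <=> Ba^2+ + CrO4^2-
Ksp = [Ba^2+][CrO4^2-]
Let s be the molar solubility in this solution. [Ba^2+] = 0.085 + s ≈ 0.085, [CrO4^2-] = s (Ksp is small, so little additional dissolves).
Ksp ≈ 0.085 × s
s = 8.6 x 10^-10 M
Check: s = 8.6 x 10^-10 ≪ 0.085, so the approximation is valid.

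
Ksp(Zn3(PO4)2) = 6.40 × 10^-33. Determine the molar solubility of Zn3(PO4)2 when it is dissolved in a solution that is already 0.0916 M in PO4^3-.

s ≈ 3.05 × 10^-11 M

Zn3(PO4)2(s) <=> 3 Zn^2+(aq) + 2 PO4^3-(aq)
Ksp = [Zn^2+]^3[PO4^3-]^2
If s mol/L dissolves here, [Zn^2+] = 3s, [PO4^3-] = 0.0916 + 2s ≈ 0.0916 (common-ion effect: PO4^3- is already 0.0916 M).
Ksp ≈ (3s)^3 × (0.0916)^2
s = 3.05 × 10^-11 M
Check: 2s = 6.1 x 10^-11 ≪ 0.0916, so the approximation is valid.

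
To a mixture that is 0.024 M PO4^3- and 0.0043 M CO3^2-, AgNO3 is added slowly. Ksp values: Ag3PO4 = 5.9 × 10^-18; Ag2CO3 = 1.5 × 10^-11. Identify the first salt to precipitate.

Ag3PO4

Each salt begins to precipitate when Q = Ksp, i.e. when [Ag^+] reaches its threshold.
For Ag3PO4: 5.9 × 10^-18 = 0.024 × [Ag^+]^3  ⇒  [Ag^+] = 6.3 × 10^-6 M.
For Ag2CO3: 1.5 × 10^-11 = 0.0043 × [Ag^+]^2  ⇒  [Ag^+] = 5.9 × 10^-5 M.
The salt with the lower threshold [Ag^+] precipitates first: Ag3PO4.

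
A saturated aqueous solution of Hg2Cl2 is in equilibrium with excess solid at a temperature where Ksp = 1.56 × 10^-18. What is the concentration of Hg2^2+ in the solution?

Hg2Cl2(s) <=> Hg2^2+ + 2 Cl^-
Ksp = [Hg2^2+][Cl^-]^2
Let s = molar solubility. Then [Hg2^2+] = s and [Cl^-] = 2s.
Substituting: Ksp = s(2s)^2 = 4s^3
s = (1.56 × 10^-18 / 4)^(1/3) = 7.306 × 10^-7 M
[Hg2^2+] = s = 7.31 × 10^-7 M

[Hg2^2+] = 7.31 × 10^-7 M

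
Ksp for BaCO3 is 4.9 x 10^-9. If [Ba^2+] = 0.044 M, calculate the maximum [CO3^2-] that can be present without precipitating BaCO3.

BaCO3(s) ⇌ Ba^2+ + CO3^2-
Ksp = [Ba^2+][CO3^2-]
Precipitation begins when Q = Ksp. With [Ba^2+] = 0.044 M:
4.9 x 10^-9 = (0.044) × [CO3^2-]
[CO3^2-] = (4.9 x 10^-9 / 4.4 × 10^-2) = 1.1 x 10^-7 M

[CO3^2-] = 1.1 x 10^-7 M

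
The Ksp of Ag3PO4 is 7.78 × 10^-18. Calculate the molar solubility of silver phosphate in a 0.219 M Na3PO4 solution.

1.10e-6 M

Ag3PO4(s) <=> 3 Ag^+ + PO4^3-
Ksp = [Ag^+]^3[PO4^3-]
If s mol/L dissolves here, [Ag^+] = 3s, [PO4^3-] = 0.219 + s ≈ 0.219 (common-ion effect: PO4^3- is already 0.219 M).
Ksp ≈ (3s)^3 × 0.219
s = 1.10 x 10^-6 M
Check: s = 1.1 x 10^-6 ≪ 0.219, so the approximation is valid.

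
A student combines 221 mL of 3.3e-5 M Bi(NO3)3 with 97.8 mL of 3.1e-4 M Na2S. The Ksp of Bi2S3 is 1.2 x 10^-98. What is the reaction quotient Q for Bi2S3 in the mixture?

Q = 4.5e-22

Total volume = 221 + 97.8 = 318.8 mL.
[Bi^3+] = 3.3 × 10^-5 × (221/318.8) = 2.29 x 10^-5 M
[S^2-] = 3.1 × 10^-4 × (97.8/318.8) = 9.51 × 10^-5 M
Bi2S3(s) ⇌ 2 Bi^3+(aq) + 3 S^2-(aq), so Q = [Bi^3+]^2[S^2-]^3
Q = (2.29 x 10^-5)^2(9.51 × 10^-5)^3 = 4.5 × 10^-22
Q > Ksp, so Bi2S3 will precipitate.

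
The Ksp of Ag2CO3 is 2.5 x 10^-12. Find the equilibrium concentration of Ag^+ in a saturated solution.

[Ag^+] ≈ 1.7 × 10^-4 M

Ag2CO3(s) <=> 2 Ag^+(aq) + CO3^2-(aq)
Ksp = [Ag^+]^2[CO3^2-]
Let s = molar solubility. Then [Ag^+] = 2s and [CO3^2-] = s.
So Ksp = (2s)^2 × s = 4s^3
s^3 = 2.5 x 10^-12 / 4, so s = 8.55 × 10^-5 M
[Ag^+] = 2s = 1.7 x 10^-4 M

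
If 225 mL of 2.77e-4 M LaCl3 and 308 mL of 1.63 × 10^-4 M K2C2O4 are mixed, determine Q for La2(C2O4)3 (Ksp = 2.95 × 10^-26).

Total volume = 225 + 308 = 533 mL.
[La^3+] = 2.77 x 10^-4 × (225/533) = 1.169 × 10^-4 M
[C2O4^2-] = 1.63 × 10^-4 × (308/533) = 9.419 × 10^-5 M
La2(C2O4)3(s) ⇌ 2 La^3+(aq) + 3 C2O4^2-(aq), so Q = [La^3+]^2[C2O4^2-]^3
Q = (1.169 × 10^-4)^2(9.419 x 10^-5)^3 = 1.14 × 10^-20
Q > Ksp, so La2(C2O4)3 will precipitate.

Q = 1.14 × 10^-20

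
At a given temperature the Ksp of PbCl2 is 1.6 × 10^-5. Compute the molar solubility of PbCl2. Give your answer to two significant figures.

PbCl2(s) ⇌ Pb^2+(aq) + 2 Cl^-(aq)
Ksp = [Pb^2+][Cl^-]^2
Let s = molar solubility. Then [Pb^2+] = s and [Cl^-] = 2s.
So Ksp = s × (2s)^2 = 4s^3
s^3 = 1.6 × 10^-5 / 4, so s = 1.6 x 10^-2 M

s = 1.6 × 10^-2 M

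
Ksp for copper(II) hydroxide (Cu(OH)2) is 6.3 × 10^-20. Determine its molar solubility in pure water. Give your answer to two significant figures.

s = 2.5 x 10^-7 M

Cu(OH)2(s) ⇌ Cu^2+ + 2 OH^-
Ksp = [Cu^2+][OH^-]^2
For each mole of Cu(OH)2 that dissolves: [Cu^2+] = s, [OH^-] = 2s.
Substituting: Ksp = s(2s)^2 = 4s^3
s^3 = 6.3 × 10^-20 / 4, so s = 2.5 × 10^-7 M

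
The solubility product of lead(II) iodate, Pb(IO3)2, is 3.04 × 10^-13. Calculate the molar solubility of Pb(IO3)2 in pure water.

s = 4.24e-5 M

Pb(IO3)2(s) ⇌ Pb^2+(aq) + 2 IO3^-(aq)
Ksp = [Pb^2+][IO3^-]^2
For each mole of Pb(IO3)2 that dissolves: [Pb^2+] = s, [IO3^-] = 2s.
Ksp = s(2s)^2 = 4s^3
s = (3.04 × 10^-13 / 4)^(1/3) = 4.24 x 10^-5 M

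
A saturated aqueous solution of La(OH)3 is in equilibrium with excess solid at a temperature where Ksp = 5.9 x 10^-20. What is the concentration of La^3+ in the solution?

La(OH)3(s) ⇌ La^3+ + 3 OH^-
Ksp = [La^3+][OH^-]^3
With molar solubility s: [La^3+] = s, [OH^-] = 3s.
So Ksp = s × (3s)^3 = 27s^4
s = (5.9 x 10^-20 / 27)^(1/4) = 6.84 × 10^-6 M
[La^3+] = s = 6.8 x 10^-6 M

[La^3+] = 6.8 x 10^-6 M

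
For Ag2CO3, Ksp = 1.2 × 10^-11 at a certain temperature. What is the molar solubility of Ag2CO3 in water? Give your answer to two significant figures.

s ≈ 1.4 x 10^-4 M

Ag2CO3(s) ⇌ 2 Ag^+(aq) + CO3^2-(aq)
Ksp = [Ag^+]^2[CO3^2-]
For each mole of Ag2CO3 that dissolves: [Ag^+] = 2s, [CO3^2-] = s.
Substituting: Ksp = (2s)^2s = 4s^3
Solving, s = (1.2 × 10^-11/4)^(1/3) = 1.4 × 10^-4 M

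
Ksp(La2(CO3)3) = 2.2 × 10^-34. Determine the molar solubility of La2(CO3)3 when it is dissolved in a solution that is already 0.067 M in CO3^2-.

s ≈ 4.3 × 10^-16 M

La2(CO3)3(s) <=> 2 La^3+ + 3 CO3^2-
Ksp = [La^3+]^2[CO3^2-]^3
Let s be the molar solubility in this solution. [La^3+] = 2s, [CO3^2-] = 0.067 + 3s ≈ 0.067 (common-ion effect: CO3^2- is already 0.067 M).
Ksp ≈ (2s)^2 × (0.067)^3
s = 4.3 × 10^-16 M
Check: 3s = 1.3 x 10^-15 ≪ 0.067, so the approximation is valid.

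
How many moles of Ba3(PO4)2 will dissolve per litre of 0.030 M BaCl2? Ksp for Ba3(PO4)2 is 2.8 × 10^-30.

s = 1.6e-13 M

Ba3(PO4)2(s) ⇌ 3 Ba^2+ + 2 PO4^3-
Ksp = [Ba^2+]^3[PO4^3-]^2
Let s be the molar solubility in this solution. [Ba^2+] = 0.030 + 3s ≈ 0.030, [PO4^3-] = 2s (since Ba^2+ from BaCl2 dominates).
Ksp ≈ (0.030)^3 × (2s)^2
s = 1.6 × 10^-13 M
Check: 3s = 4.8 x 10^-13 ≪ 0.030, so the approximation is valid.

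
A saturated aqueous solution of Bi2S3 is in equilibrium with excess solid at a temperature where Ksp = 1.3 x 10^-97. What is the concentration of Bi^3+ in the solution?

Bi2S3(s) <=> 2 Bi^3+ + 3 S^2-
Ksp = [Bi^3+]^2[S^2-]^3
With molar solubility s: [Bi^3+] = 2s, [S^2-] = 3s.
So Ksp = (2s)^2 × (3s)^3 = 108s^5
Solving, s = (1.3 x 10^-97/108)^(1/5) = 1.64 × 10^-20 M
[Bi^3+] = 2s = 3.3 × 10^-20 M

3.3e-20 M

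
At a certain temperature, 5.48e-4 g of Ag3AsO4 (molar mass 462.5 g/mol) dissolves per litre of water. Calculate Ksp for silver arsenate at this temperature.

Ksp ≈ 5.32 x 10^-23

Molar solubility s = (5.48 × 10^-4 g/L) / (462.5 g/mol) = 1.185 × 10^-6 M.
Ag3AsO4(s) ⇌ 3 Ag^+(aq) + AsO4^3-(aq)
With molar solubility s: [Ag^+] = 3s, [AsO4^3-] = s.
Ksp = [Ag^+]^3[AsO4^3-]
So Ksp = (3s)^3 × s = 27s^4
Ksp = 27 × (1.185 × 10^-6)^4 = 5.32 × 10^-23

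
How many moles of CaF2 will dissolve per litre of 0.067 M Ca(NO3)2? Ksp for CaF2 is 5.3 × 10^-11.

CaF2(s) <=> Ca^2+ + 2 F^-
Ksp = [Ca^2+][F^-]^2
Let s = moles of CaF2 that dissolve per litre. [Ca^2+] = 0.067 + s ≈ 0.067, [F^-] = 2s (since Ca^2+ from Ca(NO3)2 dominates).
Ksp ≈ 0.067 × (2s)^2
s = 1.4 × 10^-5 M
Check: s = 1.4 × 10^-5 ≪ 0.067, so the approximation is valid.

s ≈ 1.4 × 10^-5 M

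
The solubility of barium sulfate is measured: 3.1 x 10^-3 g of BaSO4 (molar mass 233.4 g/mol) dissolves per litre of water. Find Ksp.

Molar solubility s = (3.1 x 10^-3 g/L) / (233.4 g/mol) = 1.33 x 10^-5 M.
BaSO4(s) <=> Ba^2+ + SO4^2-
If s mol/L of BaSO4 dissolves, [Ba^2+] = s and [SO4^2-] = s.
Ksp = [Ba^2+][SO4^2-]
Ksp = s × s = s^2
With s = 1.33 x 10^-5: Ksp = 1.8 x 10^-10

1.8e-10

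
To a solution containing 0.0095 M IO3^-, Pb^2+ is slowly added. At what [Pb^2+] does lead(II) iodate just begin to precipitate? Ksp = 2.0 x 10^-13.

Pb(IO3)2(s) <=> Pb^2+(aq) + 2 IO3^-(aq)
Ksp = [Pb^2+][IO3^-]^2
Precipitation begins when Q = Ksp. With [IO3^-] = 0.0095 M:
2.0 x 10^-13 = (0.0095)^2 × [Pb^2+]
[Pb^2+] = (2.0 x 10^-13 / 9.03 x 10^-5) = 2.2 × 10^-9 M

[Pb^2+] = 2.2 × 10^-9 M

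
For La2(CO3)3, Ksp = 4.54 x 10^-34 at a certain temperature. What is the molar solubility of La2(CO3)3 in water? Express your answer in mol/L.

La2(CO3)3(s) <=> 2 La^3+ + 3 CO3^2-
Ksp = [La^3+]^2[CO3^2-]^3
For each mole of La2(CO3)3 that dissolves: [La^3+] = 2s, [CO3^2-] = 3s.
So Ksp = (2s)^2 × (3s)^3 = 108s^5
s^5 = 4.54 x 10^-34 / 108, so s = 8.41 × 10^-8 M

8.41 × 10^-8 M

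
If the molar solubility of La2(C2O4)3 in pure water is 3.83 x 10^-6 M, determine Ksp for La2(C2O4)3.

Ksp ≈ 8.90e-26

La2(C2O4)3(s) ⇌ 2 La^3+(aq) + 3 C2O4^2-(aq)
For each mole of La2(C2O4)3 that dissolves: [La^3+] = 2s, [C2O4^2-] = 3s.
Ksp = [La^3+]^2[C2O4^2-]^3
Ksp = (2s)^2(3s)^3 = 108s^5
With s = 3.83 × 10^-6: Ksp = 8.90 x 10^-26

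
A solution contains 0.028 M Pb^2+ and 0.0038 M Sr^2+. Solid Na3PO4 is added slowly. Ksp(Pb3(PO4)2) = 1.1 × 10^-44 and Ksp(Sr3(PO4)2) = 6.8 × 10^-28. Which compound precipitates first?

Precipitation of each salt starts when its ion product equals its Ksp.
For Pb3(PO4)2: 1.1 × 10^-44 = (0.028)^3 × [PO4^3-]^2  ⇒  [PO4^3-] = 2.2 × 10^-20 M.
For Sr3(PO4)2: 6.8 × 10^-28 = (0.0038)^3 × [PO4^3-]^2  ⇒  [PO4^3-] = 1.1 x 10^-10 M.
The salt with the lower threshold [PO4^3-] precipitates first: Pb3(PO4)2.

Pb3(PO4)2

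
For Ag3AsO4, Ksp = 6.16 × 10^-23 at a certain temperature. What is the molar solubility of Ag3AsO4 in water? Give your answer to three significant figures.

s ≈ 1.23 × 10^-6 M

Ag3AsO4(s) ⇌ 3 Ag^+ + AsO4^3-
Ksp = [Ag^+]^3[AsO4^3-]
Let s = molar solubility. Then [Ag^+] = 3s and [AsO4^3-] = s.
Substituting: Ksp = (3s)^3s = 27s^4
Solving, s = (6.16 × 10^-23/27)^(1/4) = 1.23 × 10^-6 M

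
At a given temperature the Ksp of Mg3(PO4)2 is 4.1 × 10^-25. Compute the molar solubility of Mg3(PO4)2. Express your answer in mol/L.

Mg3(PO4)2(s) <=> 3 Mg^2+ + 2 PO4^3-
Ksp = [Mg^2+]^3[PO4^3-]^2
With molar solubility s: [Mg^2+] = 3s, [PO4^3-] = 2s.
Ksp = (3s)^3(2s)^2 = 108s^5
Solving, s = (4.1 × 10^-25/108)^(1/5) = 5.2 × 10^-6 M

s ≈ 5.2e-6 M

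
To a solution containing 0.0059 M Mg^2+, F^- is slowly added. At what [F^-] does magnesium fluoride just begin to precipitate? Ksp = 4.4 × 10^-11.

MgF2(s) ⇌ Mg^2+(aq) + 2 F^-(aq)
Ksp = [Mg^2+][F^-]^2
Precipitation begins when Q = Ksp. With [Mg^2+] = 0.0059 M:
4.4 × 10^-11 = (0.0059) × [F^-]^2
[F^-] = (4.4 × 10^-11 / 5.9 × 10^-3)^(1/2) = 8.6 × 10^-5 M

[F^-] = 8.6 × 10^-5 M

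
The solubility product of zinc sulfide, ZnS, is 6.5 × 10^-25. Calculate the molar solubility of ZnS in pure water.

s = 8.1e-13 M

ZnS(s) ⇌ Zn^2+ + S^2-
Ksp = [Zn^2+][S^2-]
Let s = molar solubility. Then [Zn^2+] = s and [S^2-] = s.
Ksp = s × s = s^2
s = (6.5 × 10^-25)^(1/2) = 8.1 × 10^-13 M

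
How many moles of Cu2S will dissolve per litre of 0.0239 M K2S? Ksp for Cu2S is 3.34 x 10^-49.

s = 1.87e-24 M

Cu2S(s) ⇌ 2 Cu^+ + S^2-
Ksp = [Cu^+]^2[S^2-]
If s mol/L dissolves here, [Cu^+] = 2s, [S^2-] = 0.0239 + s ≈ 0.0239 (since S^2- from K2S dominates).
Ksp ≈ (2s)^2 × 0.0239
s = 1.87 x 10^-24 M
Check: s = 1.9 × 10^-24 ≪ 0.0239, so the approximation is valid.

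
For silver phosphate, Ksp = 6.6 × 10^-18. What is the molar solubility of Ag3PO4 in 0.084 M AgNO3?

s = 1.1 × 10^-14 M

Ag3PO4(s) ⇌ 3 Ag^+(aq) + PO4^3-(aq)
Ksp = [Ag^+]^3[PO4^3-]
Let s = moles of Ag3PO4 that dissolve per litre. [Ag^+] = 0.084 + 3s ≈ 0.084, [PO4^3-] = s (since Ag^+ from AgNO3 dominates).
Ksp ≈ (0.084)^3 × s
s = 1.1 × 10^-14 M
Check: 3s = 3.3 x 10^-14 ≪ 0.084, so the approximation is valid.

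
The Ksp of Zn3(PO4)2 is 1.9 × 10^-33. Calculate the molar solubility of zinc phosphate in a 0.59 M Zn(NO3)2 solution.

Zn3(PO4)2(s) ⇌ 3 Zn^2+(aq) + 2 PO4^3-(aq)
Ksp = [Zn^2+]^3[PO4^3-]^2
Let s be the molar solubility in this solution. [Zn^2+] = 0.59 + 3s ≈ 0.59, [PO4^3-] = 2s (since Zn^2+ from Zn(NO3)2 dominates).
Ksp ≈ (0.59)^3 × (2s)^2
s = 4.8 x 10^-17 M
Check: 3s = 1.4 × 10^-16 ≪ 0.59, so the approximation is valid.

4.8 × 10^-17 M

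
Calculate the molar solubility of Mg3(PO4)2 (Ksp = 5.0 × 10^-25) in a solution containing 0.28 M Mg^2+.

s ≈ 2.4e-12 M

Mg3(PO4)2(s) ⇌ 3 Mg^2+ + 2 PO4^3-
Ksp = [Mg^2+]^3[PO4^3-]^2
If s mol/L dissolves here, [Mg^2+] = 0.28 + 3s ≈ 0.28, [PO4^3-] = 2s (since the Mg^2+ already present dominates).
Ksp ≈ (0.28)^3 × (2s)^2
s = 2.4 x 10^-12 M
Check: 3s = 7.2 × 10^-12 ≪ 0.28, so the approximation is valid.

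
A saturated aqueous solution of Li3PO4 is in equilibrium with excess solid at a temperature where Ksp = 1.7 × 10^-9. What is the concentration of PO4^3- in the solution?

[PO4^3-] = 2.8 × 10^-3 M

Li3PO4(s) ⇌ 3 Li^+ + PO4^3-
Ksp = [Li^+]^3[PO4^3-]
If s mol/L of Li3PO4 dissolves, [Li^+] = 3s and [PO4^3-] = s.
Ksp = (3s)^3s = 27s^4
Solving, s = (1.7 × 10^-9/27)^(1/4) = 2.82 x 10^-3 M
[PO4^3-] = s = 2.8 × 10^-3 M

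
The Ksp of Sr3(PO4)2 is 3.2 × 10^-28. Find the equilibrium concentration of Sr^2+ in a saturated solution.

[Sr^2+] ≈ 3.7e-6 M

Sr3(PO4)2(s) ⇌ 3 Sr^2+ + 2 PO4^3-
Ksp = [Sr^2+]^3[PO4^3-]^2
With molar solubility s: [Sr^2+] = 3s, [PO4^3-] = 2s.
So Ksp = (3s)^3 × (2s)^2 = 108s^5
s^5 = 3.2 × 10^-28 / 108, so s = 1.24 × 10^-6 M
[Sr^2+] = 3s = 3.7 x 10^-6 M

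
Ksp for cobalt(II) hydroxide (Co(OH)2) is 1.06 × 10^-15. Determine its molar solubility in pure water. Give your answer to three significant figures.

Co(OH)2(s) ⇌ Co^2+ + 2 OH^-
Ksp = [Co^2+][OH^-]^2
Let s = molar solubility. Then [Co^2+] = s and [OH^-] = 2s.
So Ksp = s × (2s)^2 = 4s^3
Solving, s = (1.06 × 10^-15/4)^(1/3) = 6.42 x 10^-6 M

s = 6.42e-6 M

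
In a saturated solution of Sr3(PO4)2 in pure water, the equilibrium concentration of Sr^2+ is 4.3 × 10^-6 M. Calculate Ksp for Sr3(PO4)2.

Sr3(PO4)2(s) <=> 3 Sr^2+ + 2 PO4^3-
Stoichiometry gives [PO4^3-] = (2/3)[Sr^2+] = 2.87 × 10^-6 M.
Ksp = [Sr^2+]^3[PO4^3-]^2
Ksp = (4.3 x 10^-6)^3 × (2.87 × 10^-6)^2 = 6.5 × 10^-28

6.5e-28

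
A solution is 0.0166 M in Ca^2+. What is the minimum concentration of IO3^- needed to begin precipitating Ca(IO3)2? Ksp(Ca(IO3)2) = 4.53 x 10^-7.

Ca(IO3)2(s) <=> Ca^2+ + 2 IO3^-
Ksp = [Ca^2+][IO3^-]^2
Precipitation begins when Q = Ksp. With [Ca^2+] = 0.0166 M:
4.53 x 10^-7 = (0.0166) × [IO3^-]^2
[IO3^-] = (4.53 x 10^-7 / 1.66 × 10^-2)^(1/2) = 5.22 × 10^-3 M

[IO3^-] = 5.22 × 10^-3 M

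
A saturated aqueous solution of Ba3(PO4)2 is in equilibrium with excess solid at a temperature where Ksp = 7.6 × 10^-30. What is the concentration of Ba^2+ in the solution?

Ba3(PO4)2(s) ⇌ 3 Ba^2+ + 2 PO4^3-
Ksp = [Ba^2+]^3[PO4^3-]^2
For each mole of Ba3(PO4)2 that dissolves: [Ba^2+] = 3s, [PO4^3-] = 2s.
So Ksp = (3s)^3 × (2s)^2 = 108s^5
Solving, s = (7.6 × 10^-30/108)^(1/5) = 5.88 x 10^-7 M
[Ba^2+] = 3s = 1.8 × 10^-6 M

[Ba^2+] ≈ 1.8e-6 M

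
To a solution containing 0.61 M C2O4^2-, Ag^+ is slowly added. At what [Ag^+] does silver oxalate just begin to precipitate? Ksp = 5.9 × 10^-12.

Ag2C2O4(s) <=> 2 Ag^+ + C2O4^2-
Ksp = [Ag^+]^2[C2O4^2-]
Precipitation begins when Q = Ksp. With [C2O4^2-] = 0.61 M:
5.9 × 10^-12 = (0.61) × [Ag^+]^2
[Ag^+] = (5.9 × 10^-12 / 6.1 × 10^-1)^(1/2) = 3.1 × 10^-6 M

[Ag^+] = 3.1e-6 M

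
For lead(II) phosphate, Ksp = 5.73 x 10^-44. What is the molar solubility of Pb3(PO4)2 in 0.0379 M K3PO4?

s = 1.14 × 10^-14 M

Pb3(PO4)2(s) ⇌ 3 Pb^2+ + 2 PO4^3-
Ksp = [Pb^2+]^3[PO4^3-]^2
Let s be the molar solubility in this solution. [Pb^2+] = 3s, [PO4^3-] = 0.0379 + 2s ≈ 0.0379 (since PO4^3- from K3PO4 dominates).
Ksp ≈ (3s)^3 × (0.0379)^2
s = 1.14 x 10^-14 M
Check: 2s = 2.3 × 10^-14 ≪ 0.0379, so the approximation is valid.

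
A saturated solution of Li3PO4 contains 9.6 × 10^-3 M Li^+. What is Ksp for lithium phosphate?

Ksp ≈ 2.8 x 10^-9

Li3PO4(s) <=> 3 Li^+(aq) + PO4^3-(aq)
Stoichiometry gives [PO4^3-] = (1/3)[Li^+] = 3.20 x 10^-3 M.
Ksp = [Li^+]^3[PO4^3-]
Ksp = (9.6 x 10^-3)^3 × 3.20 x 10^-3 = 2.8 × 10^-9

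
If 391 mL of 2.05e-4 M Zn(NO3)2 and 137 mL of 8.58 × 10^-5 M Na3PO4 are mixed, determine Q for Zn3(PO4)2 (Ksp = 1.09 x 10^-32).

Total volume = 391 + 137 = 528 mL.
[Zn^2+] = 2.05 x 10^-4 × (391/528) = 1.518 x 10^-4 M
[PO4^3-] = 8.58 x 10^-5 × (137/528) = 2.226 × 10^-5 M
Zn3(PO4)2(s) <=> 3 Zn^2+ + 2 PO4^3-, so Q = [Zn^2+]^3[PO4^3-]^2
Q = (1.518 × 10^-4)^3(2.226 × 10^-5)^2 = 1.73 × 10^-21
Q > Ksp, so Zn3(PO4)2 will precipitate.

Q ≈ 1.73 × 10^-21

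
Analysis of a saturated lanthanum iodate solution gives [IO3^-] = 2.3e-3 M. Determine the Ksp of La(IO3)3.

La(IO3)3(s) ⇌ La^3+(aq) + 3 IO3^-(aq)
Stoichiometry gives [La^3+] = (1/3)[IO3^-] = 7.67 x 10^-4 M.
Ksp = [La^3+][IO3^-]^3
Ksp = 7.67 x 10^-4 × (2.3 x 10^-3)^3 = 9.3 × 10^-12

Ksp = 9.3e-12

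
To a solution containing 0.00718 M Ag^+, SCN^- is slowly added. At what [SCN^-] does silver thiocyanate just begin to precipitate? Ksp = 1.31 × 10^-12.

[SCN^-] = 1.82e-10 M

AgSCN(s) ⇌ Ag^+(aq) + SCN^-(aq)
Ksp = [Ag^+][SCN^-]
Precipitation begins when Q = Ksp. With [Ag^+] = 0.00718 M:
1.31 × 10^-12 = (0.00718) × [SCN^-]
[SCN^-] = (1.31 × 10^-12 / 7.18 × 10^-3) = 1.82 x 10^-10 M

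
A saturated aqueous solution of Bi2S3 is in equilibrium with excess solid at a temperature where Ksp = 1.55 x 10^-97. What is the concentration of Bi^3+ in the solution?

[Bi^3+] ≈ 3.41e-20 M

Bi2S3(s) <=> 2 Bi^3+(aq) + 3 S^2-(aq)
Ksp = [Bi^3+]^2[S^2-]^3
With molar solubility s: [Bi^3+] = 2s, [S^2-] = 3s.
So Ksp = (2s)^2 × (3s)^3 = 108s^5
Solving, s = (1.55 x 10^-97/108)^(1/5) = 1.704 × 10^-20 M
[Bi^3+] = 2s = 3.41 × 10^-20 M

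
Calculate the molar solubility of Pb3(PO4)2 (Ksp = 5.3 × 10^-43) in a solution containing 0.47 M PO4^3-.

Pb3(PO4)2(s) ⇌ 3 Pb^2+ + 2 PO4^3-
Ksp = [Pb^2+]^3[PO4^3-]^2
Let s = moles of Pb3(PO4)2 that dissolve per litre. [Pb^2+] = 3s, [PO4^3-] = 0.47 + 2s ≈ 0.47 (since the PO4^3- already present dominates).
Ksp ≈ (3s)^3 × (0.47)^2
s = 4.5 × 10^-15 M
Check: 2s = 8.9 x 10^-15 ≪ 0.47, so the approximation is valid.

4.5 × 10^-15 M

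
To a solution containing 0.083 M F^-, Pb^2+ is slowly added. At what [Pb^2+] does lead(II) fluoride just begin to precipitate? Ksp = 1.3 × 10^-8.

[Pb^2+] = 1.9 x 10^-6 M

PbF2(s) <=> Pb^2+(aq) + 2 F^-(aq)
Ksp = [Pb^2+][F^-]^2
Precipitation begins when Q = Ksp. With [F^-] = 0.083 M:
1.3 × 10^-8 = (0.083)^2 × [Pb^2+]
[Pb^2+] = (1.3 × 10^-8 / 6.89 × 10^-3) = 1.9 x 10^-6 M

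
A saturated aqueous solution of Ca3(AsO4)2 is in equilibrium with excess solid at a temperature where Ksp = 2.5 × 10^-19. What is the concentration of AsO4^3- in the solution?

1.5 × 10^-4 M

Ca3(AsO4)2(s) ⇌ 3 Ca^2+ + 2 AsO4^3-
Ksp = [Ca^2+]^3[AsO4^3-]^2
For each mole of Ca3(AsO4)2 that dissolves: [Ca^2+] = 3s, [AsO4^3-] = 2s.
So Ksp = (3s)^3 × (2s)^2 = 108s^5
Solving, s = (2.5 × 10^-19/108)^(1/5) = 7.46 × 10^-5 M
[AsO4^3-] = 2s = 1.5 × 10^-4 M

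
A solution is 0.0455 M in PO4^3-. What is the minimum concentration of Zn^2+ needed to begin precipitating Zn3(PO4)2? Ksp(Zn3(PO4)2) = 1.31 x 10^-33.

8.59 × 10^-11 M

Zn3(PO4)2(s) ⇌ 3 Zn^2+(aq) + 2 PO4^3-(aq)
Ksp = [Zn^2+]^3[PO4^3-]^2
Precipitation begins when Q = Ksp. With [PO4^3-] = 0.0455 M:
1.31 x 10^-33 = (0.0455)^2 × [Zn^2+]^3
[Zn^2+] = (1.31 x 10^-33 / 2.070 × 10^-3)^(1/3) = 8.59 × 10^-11 M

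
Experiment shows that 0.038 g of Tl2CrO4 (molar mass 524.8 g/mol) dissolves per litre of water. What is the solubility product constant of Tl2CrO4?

Ksp ≈ 1.5 × 10^-12

Molar solubility s = (3.8 x 10^-2 g/L) / (524.8 g/mol) = 7.24 × 10^-5 M.
Tl2CrO4(s) <=> 2 Tl^+ + CrO4^2-
With molar solubility s: [Tl^+] = 2s, [CrO4^2-] = s.
Ksp = [Tl^+]^2[CrO4^2-]
So Ksp = (2s)^2 × s = 4s^3
Ksp = 4 × (7.24 x 10^-5)^3 = 1.5 × 10^-12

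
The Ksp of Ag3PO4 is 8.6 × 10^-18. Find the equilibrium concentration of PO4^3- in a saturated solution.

[PO4^3-] = 2.4 x 10^-5 M

Ag3PO4(s) <=> 3 Ag^+ + PO4^3-
Ksp = [Ag^+]^3[PO4^3-]
With molar solubility s: [Ag^+] = 3s, [PO4^3-] = s.
Substituting: Ksp = (3s)^3s = 27s^4
s = (8.6 × 10^-18 / 27)^(1/4) = 2.38 × 10^-5 M
[PO4^3-] = s = 2.4 × 10^-5 M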